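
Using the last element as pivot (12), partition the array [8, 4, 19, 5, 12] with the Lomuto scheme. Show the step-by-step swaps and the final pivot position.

Lomuto partition with pivot = 12:

Initial array: [8, 4, 19, 5, 12]

arr[0]=8 <= 12: swap with position 0, array becomes [8, 4, 19, 5, 12]
arr[1]=4 <= 12: swap with position 1, array becomes [8, 4, 19, 5, 12]
arr[2]=19 > 12: no swap
arr[3]=5 <= 12: swap with position 2, array becomes [8, 4, 5, 19, 12]

Place pivot at position 3: [8, 4, 5, 12, 19]
Pivot position: 3

After partitioning with pivot 12, the array becomes [8, 4, 5, 12, 19]. The pivot is placed at index 3. All elements to the left of the pivot are <= 12, and all elements to the right are > 12.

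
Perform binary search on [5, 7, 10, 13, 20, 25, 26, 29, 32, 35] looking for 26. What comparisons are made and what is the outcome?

Binary search for 26 in [5, 7, 10, 13, 20, 25, 26, 29, 32, 35]:

lo=0, hi=9, mid=4, arr[mid]=20 -> 20 < 26, search right half
lo=5, hi=9, mid=7, arr[mid]=29 -> 29 > 26, search left half
lo=5, hi=6, mid=5, arr[mid]=25 -> 25 < 26, search right half
lo=6, hi=6, mid=6, arr[mid]=26 -> Found target at index 6!

Binary search finds 26 at index 6 after 4 comparisons. The search repeatedly halves the search space by comparing with the middle element.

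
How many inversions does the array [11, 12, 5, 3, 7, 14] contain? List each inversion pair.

Finding inversions in [11, 12, 5, 3, 7, 14]:

(0, 2): arr[0]=11 > arr[2]=5
(0, 3): arr[0]=11 > arr[3]=3
(0, 4): arr[0]=11 > arr[4]=7
(1, 2): arr[1]=12 > arr[2]=5
(1, 3): arr[1]=12 > arr[3]=3
(1, 4): arr[1]=12 > arr[4]=7
(2, 3): arr[2]=5 > arr[3]=3

Total inversions: 7

The array has 7 inversion(s): (0,2), (0,3), (0,4), (1,2), (1,3), (1,4), (2,3). Each pair (i,j) satisfies i < j and arr[i] > arr[j].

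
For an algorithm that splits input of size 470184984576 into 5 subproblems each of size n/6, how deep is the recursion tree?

For divide and conquer with division factor 6:

Problem sizes at each level:
Level 0: 470184984576
Level 1: 78364164096
Level 2: 13060694016
Level 3: 2176782336
Level 4: 362797056
Level 5: 60466176
Level 6: 10077696
Level 7: 1679616
Level 8: 279936
Level 9: 46656
Level 10: 7776
Level 11: 1296
Level 12: 216
Level 13: 36
Level 14: 6
Level 15: 1

The root is level 0 and the size-1 base case is level 15 (the tree spans levels 0 through 15, i.e. 16 levels counting the root), so the depth is the number of divisions: log_6(470184984576) = 15

The recursion tree depth is log_6(470184984576) = 15. At each level, the problem size is divided by 6, so it takes 15 divisions to reduce to a base case of size 1. The algorithm makes 5 recursive calls at each level.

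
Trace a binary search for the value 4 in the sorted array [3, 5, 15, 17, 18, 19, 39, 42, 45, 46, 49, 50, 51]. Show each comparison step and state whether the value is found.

Binary search for 4 in [3, 5, 15, 17, 18, 19, 39, 42, 45, 46, 49, 50, 51]:

lo=0, hi=12, mid=6, arr[mid]=39 -> 39 > 4, search left half
lo=0, hi=5, mid=2, arr[mid]=15 -> 15 > 4, search left half
lo=0, hi=1, mid=0, arr[mid]=3 -> 3 < 4, search right half
lo=1, hi=1, mid=1, arr[mid]=5 -> 5 > 4, search left half
lo=1 > hi=0, target 4 not found

Binary search determines that 4 is not in the array after 4 comparisons. The search space was exhausted without finding the target.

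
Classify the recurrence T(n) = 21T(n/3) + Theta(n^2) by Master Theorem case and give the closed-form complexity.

Master Theorem for T(n) = 21T(n/3) + O(n^2):

a = 21, b = 3, c = 2
log_b(a) = log_3(21) = 2.7712

Case 1: c = 2 < log_3(21) = 2.7712
T(n) = O(n^(log_3 21))

For T(n) = 21T(n/3) + O(n^2): log_3(21) = 2.7712. This is Case 1 of the Master Theorem (c < log_b(a), work dominated by leaves), giving O(n^(log_3 21)).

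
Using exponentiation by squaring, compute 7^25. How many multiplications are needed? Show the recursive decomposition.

Computing 7^25 by squaring (build up from 7^1; each line after the first costs one multiplication):

7^1 = 7
7^2 = (7^1)^2 = 7^2 = 49
7^3 = 7 * 7^2 = 7 * 49 = 343
7^6 = (7^3)^2 = 343^2 = 117649
7^12 = (7^6)^2 = 117649^2 = 13841287201
7^24 = (7^12)^2 = 13841287201^2 = 191581231380566414401
7^25 = 7 * 7^24 = 7 * 191581231380566414401 = 1341068619663964900807

Result: 1341068619663964900807
Multiplications needed: 6 (6 lines after 7^1)

7^25 = 1341068619663964900807. Using exponentiation by squaring, this requires 6 multiplications. The key idea: if the exponent is even, square the half-power; if odd, multiply by the base once.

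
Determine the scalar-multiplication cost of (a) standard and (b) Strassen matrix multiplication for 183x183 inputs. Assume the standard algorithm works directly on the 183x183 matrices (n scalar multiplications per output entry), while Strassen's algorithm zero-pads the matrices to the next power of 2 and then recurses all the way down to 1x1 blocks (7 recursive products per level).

Matrix multiplication for 183x183 matrices:

Strassen's algorithm requires power-of-2 dimensions. Pad 183x183 to 256x256 (next power of 2).

Standard algorithm: 183^3 = 6128487 multiplications
Strassen's algorithm: 7^(log2(256)) = 7^8 = 5764801 multiplications
Savings: 6128487 - 5764801 = 363686 multiplications

Standard: 6128487 multiplications (183^3). Strassen: 5764801 multiplications (7^8, after padding to 256x256). Strassen reduces 8 recursive multiplications to 7 at each level.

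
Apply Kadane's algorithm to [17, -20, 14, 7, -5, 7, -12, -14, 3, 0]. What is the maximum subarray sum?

Using Kadane's algorithm on [17, -20, 14, 7, -5, 7, -12, -14, 3, 0]:

Scanning through the array:
Position 1 (value -20): max_ending_here = -3, max_so_far = 17
Position 2 (value 14): max_ending_here = 14, max_so_far = 17
Position 3 (value 7): max_ending_here = 21, max_so_far = 21
Position 4 (value -5): max_ending_here = 16, max_so_far = 21
Position 5 (value 7): max_ending_here = 23, max_so_far = 23
Position 6 (value -12): max_ending_here = 11, max_so_far = 23
Position 7 (value -14): max_ending_here = -3, max_so_far = 23
Position 8 (value 3): max_ending_here = 3, max_so_far = 23
Position 9 (value 0): max_ending_here = 3, max_so_far = 23

Maximum subarray: [14, 7, -5, 7]
Maximum sum: 23

The maximum subarray is [14, 7, -5, 7] with sum 23. This subarray runs from index 2 to index 5.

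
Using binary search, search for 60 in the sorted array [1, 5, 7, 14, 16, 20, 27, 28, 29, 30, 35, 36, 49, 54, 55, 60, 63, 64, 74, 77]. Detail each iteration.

Binary search for 60 in [1, 5, 7, 14, 16, 20, 27, 28, 29, 30, 35, 36, 49, 54, 55, 60, 63, 64, 74, 77]:

lo=0, hi=19, mid=9, arr[mid]=30 -> 30 < 60, search right half
lo=10, hi=19, mid=14, arr[mid]=55 -> 55 < 60, search right half
lo=15, hi=19, mid=17, arr[mid]=64 -> 64 > 60, search left half
lo=15, hi=16, mid=15, arr[mid]=60 -> Found target at index 15!

Binary search finds 60 at index 15 after 4 comparisons. The search repeatedly halves the search space by comparing with the middle element.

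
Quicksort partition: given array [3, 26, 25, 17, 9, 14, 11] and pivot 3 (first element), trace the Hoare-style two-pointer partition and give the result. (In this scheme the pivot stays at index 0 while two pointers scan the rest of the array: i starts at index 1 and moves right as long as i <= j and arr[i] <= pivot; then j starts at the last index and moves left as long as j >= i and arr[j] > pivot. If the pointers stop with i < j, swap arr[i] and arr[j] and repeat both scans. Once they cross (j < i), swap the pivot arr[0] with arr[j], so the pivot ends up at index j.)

Hoare-style two-pointer partition with pivot = 3:

Initial array: [3, 26, 25, 17, 9, 14, 11]

Pointers start at i = 1, j = 6.
i ends at 1, j ends at 0: the pointers have crossed (j < i), so scanning stops.

j = 0, so swapping arr[0] with arr[j] leaves the pivot at position 0: [3, 26, 25, 17, 9, 14, 11]
Pivot position: 0

After partitioning with pivot 3, the array becomes [3, 26, 25, 17, 9, 14, 11]. The pivot is placed at index 0. All elements to the left of the pivot are <= 3, and all elements to the right are > 3.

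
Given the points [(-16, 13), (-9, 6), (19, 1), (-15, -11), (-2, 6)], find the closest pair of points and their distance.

Computing all pairwise distances among 5 points:

d((-16, 13), (-9, 6)) = 9.8995
d((-16, 13), (19, 1)) = 37.0
d((-16, 13), (-15, -11)) = 24.0208
d((-16, 13), (-2, 6)) = 15.6525
d((-9, 6), (19, 1)) = 28.4429
d((-9, 6), (-15, -11)) = 18.0278
d((-9, 6), (-2, 6)) = 7.0 <-- minimum
d((19, 1), (-15, -11)) = 36.0555
d((19, 1), (-2, 6)) = 21.587
d((-15, -11), (-2, 6)) = 21.4009

Closest pair: (-9, 6) and (-2, 6) with distance 7.0

The closest pair is (-9, 6) and (-2, 6) with Euclidean distance 7.0. For 5 points, brute-force pairwise comparison is shown above. For large n, the divide-and-conquer algorithm (sort by x, recurse on halves, check the dividing strip) achieves O(n log n).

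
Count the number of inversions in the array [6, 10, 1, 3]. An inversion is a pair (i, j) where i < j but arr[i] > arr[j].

Finding inversions in [6, 10, 1, 3]:

(0, 2): arr[0]=6 > arr[2]=1
(0, 3): arr[0]=6 > arr[3]=3
(1, 2): arr[1]=10 > arr[2]=1
(1, 3): arr[1]=10 > arr[3]=3

Total inversions: 4

The array has 4 inversion(s): (0,2), (0,3), (1,2), (1,3). Each pair (i,j) satisfies i < j and arr[i] > arr[j].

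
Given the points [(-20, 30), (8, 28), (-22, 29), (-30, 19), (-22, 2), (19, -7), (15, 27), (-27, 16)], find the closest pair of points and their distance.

Computing all pairwise distances among 8 points:

d((-20, 30), (8, 28)) = 28.0713
d((-20, 30), (-22, 29)) = 2.2361 <-- minimum
d((-20, 30), (-30, 19)) = 14.8661
d((-20, 30), (-22, 2)) = 28.0713
d((-20, 30), (19, -7)) = 53.7587
d((-20, 30), (15, 27)) = 35.1283
d((-20, 30), (-27, 16)) = 15.6525
d((8, 28), (-22, 29)) = 30.0167
d((8, 28), (-30, 19)) = 39.0512
d((8, 28), (-22, 2)) = 39.6989
d((8, 28), (19, -7)) = 36.6879
d((8, 28), (15, 27)) = 7.0711
d((8, 28), (-27, 16)) = 37.0
d((-22, 29), (-30, 19)) = 12.8062
d((-22, 29), (-22, 2)) = 27.0
d((-22, 29), (19, -7)) = 54.5619
d((-22, 29), (15, 27)) = 37.054
d((-22, 29), (-27, 16)) = 13.9284
d((-30, 19), (-22, 2)) = 18.7883
d((-30, 19), (19, -7)) = 55.4707
d((-30, 19), (15, 27)) = 45.7056
d((-30, 19), (-27, 16)) = 4.2426
d((-22, 2), (19, -7)) = 41.9762
d((-22, 2), (15, 27)) = 44.6542
d((-22, 2), (-27, 16)) = 14.8661
d((19, -7), (15, 27)) = 34.2345
d((19, -7), (-27, 16)) = 51.4296
d((15, 27), (-27, 16)) = 43.4166

Closest pair: (-20, 30) and (-22, 29) with distance 2.2361

The closest pair is (-20, 30) and (-22, 29) with Euclidean distance 2.2361. For 8 points, brute-force pairwise comparison is shown above. For large n, the divide-and-conquer algorithm (sort by x, recurse on halves, check the dividing strip) achieves O(n log n).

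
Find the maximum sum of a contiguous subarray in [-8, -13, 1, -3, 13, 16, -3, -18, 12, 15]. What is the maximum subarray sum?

Using Kadane's algorithm on [-8, -13, 1, -3, 13, 16, -3, -18, 12, 15]:

Scanning through the array:
Position 1 (value -13): max_ending_here = -13, max_so_far = -8
Position 2 (value 1): max_ending_here = 1, max_so_far = 1
Position 3 (value -3): max_ending_here = -2, max_so_far = 1
Position 4 (value 13): max_ending_here = 13, max_so_far = 13
Position 5 (value 16): max_ending_here = 29, max_so_far = 29
Position 6 (value -3): max_ending_here = 26, max_so_far = 29
Position 7 (value -18): max_ending_here = 8, max_so_far = 29
Position 8 (value 12): max_ending_here = 20, max_so_far = 29
Position 9 (value 15): max_ending_here = 35, max_so_far = 35

Maximum subarray: [13, 16, -3, -18, 12, 15]
Maximum sum: 35

The maximum subarray is [13, 16, -3, -18, 12, 15] with sum 35. This subarray runs from index 4 to index 9.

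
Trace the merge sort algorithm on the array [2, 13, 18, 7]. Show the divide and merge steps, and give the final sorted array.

Merge sort trace:

Split: [2, 13, 18, 7] -> [2, 13] and [18, 7]
  Split: [2, 13] -> [2] and [13]
  Merge: [2] + [13] -> [2, 13]
  Split: [18, 7] -> [18] and [7]
  Merge: [18] + [7] -> [7, 18]
Merge: [2, 13] + [7, 18] -> [2, 7, 13, 18]

Final sorted array: [2, 7, 13, 18]

The merge sort proceeds by recursively splitting the array and merging sorted halves.
After all merges, the sorted array is [2, 7, 13, 18].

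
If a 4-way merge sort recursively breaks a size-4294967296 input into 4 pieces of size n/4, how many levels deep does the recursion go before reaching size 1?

For divide and conquer with division factor 4:

Problem sizes at each level:
Level 0: 4294967296
Level 1: 1073741824
Level 2: 268435456
Level 3: 67108864
Level 4: 16777216
Level 5: 4194304
Level 6: 1048576
Level 7: 262144
Level 8: 65536
Level 9: 16384
Level 10: 4096
Level 11: 1024
Level 12: 256
Level 13: 64
Level 14: 16
Level 15: 4
Level 16: 1

The root is level 0 and the size-1 base case is level 16 (the tree spans levels 0 through 16, i.e. 17 levels counting the root), so the depth is the number of divisions: log_4(4294967296) = 16

The recursion tree depth is log_4(4294967296) = 16. At each level, the problem size is divided by 4, so it takes 16 divisions to reduce to a base case of size 1. The algorithm makes 4 recursive calls at each level.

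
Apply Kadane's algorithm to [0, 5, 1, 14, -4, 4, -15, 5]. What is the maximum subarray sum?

Using Kadane's algorithm on [0, 5, 1, 14, -4, 4, -15, 5]:

Scanning through the array:
Position 1 (value 5): max_ending_here = 5, max_so_far = 5
Position 2 (value 1): max_ending_here = 6, max_so_far = 6
Position 3 (value 14): max_ending_here = 20, max_so_far = 20
Position 4 (value -4): max_ending_here = 16, max_so_far = 20
Position 5 (value 4): max_ending_here = 20, max_so_far = 20
Position 6 (value -15): max_ending_here = 5, max_so_far = 20
Position 7 (value 5): max_ending_here = 10, max_so_far = 20

Maximum subarray: [0, 5, 1, 14]
Maximum sum: 20

The maximum subarray is [0, 5, 1, 14] with sum 20. This subarray runs from index 0 to index 3.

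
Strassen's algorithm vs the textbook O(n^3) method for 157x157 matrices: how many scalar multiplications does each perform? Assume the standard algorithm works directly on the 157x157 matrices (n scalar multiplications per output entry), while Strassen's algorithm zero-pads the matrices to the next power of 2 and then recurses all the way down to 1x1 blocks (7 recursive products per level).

Matrix multiplication for 157x157 matrices:

Strassen's algorithm requires power-of-2 dimensions. Pad 157x157 to 256x256 (next power of 2).

Standard algorithm: 157^3 = 3869893 multiplications
Strassen's algorithm: 7^(log2(256)) = 7^8 = 5764801 multiplications
Difference: 3869893 - 5764801 = -1894908 (Strassen uses MORE here due to padding overhead — for small or just-over-power-of-2 n, padding can outweigh the per-level savings)

Standard: 3869893 multiplications (157^3). Strassen: 5764801 multiplications (7^8, after padding to 256x256). Strassen reduces 8 recursive multiplications to 7 at each level.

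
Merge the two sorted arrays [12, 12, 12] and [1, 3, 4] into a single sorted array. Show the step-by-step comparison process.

Merging process:

Compare 12 vs 1: take 1 from right. Merged: [1]
Compare 12 vs 3: take 3 from right. Merged: [1, 3]
Compare 12 vs 4: take 4 from right. Merged: [1, 3, 4]
Append remaining from left: [12, 12, 12]. Merged: [1, 3, 4, 12, 12, 12]

Final merged array: [1, 3, 4, 12, 12, 12]
Total comparisons: 3

The merged array is [1, 3, 4, 12, 12, 12], requiring 3 comparisons. The merge step runs in O(n) time where n is the total number of elements.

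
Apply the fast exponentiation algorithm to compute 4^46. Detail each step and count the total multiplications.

Computing 4^46 by squaring (build up from 4^1; each line after the first costs one multiplication):

4^1 = 4
4^2 = (4^1)^2 = 4^2 = 16
4^4 = (4^2)^2 = 16^2 = 256
4^5 = 4 * 4^4 = 4 * 256 = 1024
4^10 = (4^5)^2 = 1024^2 = 1048576
4^11 = 4 * 4^10 = 4 * 1048576 = 4194304
4^22 = (4^11)^2 = 4194304^2 = 17592186044416
4^23 = 4 * 4^22 = 4 * 17592186044416 = 70368744177664
4^46 = (4^23)^2 = 70368744177664^2 = 4951760157141521099596496896

Result: 4951760157141521099596496896
Multiplications needed: 8 (8 lines after 4^1)

4^46 = 4951760157141521099596496896. Using exponentiation by squaring, this requires 8 multiplications. The key idea: if the exponent is even, square the half-power; if odd, multiply by the base once.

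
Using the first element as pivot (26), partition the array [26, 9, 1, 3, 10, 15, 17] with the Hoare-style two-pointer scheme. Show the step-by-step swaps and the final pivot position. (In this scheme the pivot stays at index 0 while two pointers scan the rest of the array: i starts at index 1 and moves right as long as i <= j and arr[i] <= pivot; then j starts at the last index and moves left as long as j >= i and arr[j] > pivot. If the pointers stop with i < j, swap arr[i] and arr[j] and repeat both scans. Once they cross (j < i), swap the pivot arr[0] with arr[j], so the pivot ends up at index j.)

Hoare-style two-pointer partition with pivot = 26:

Initial array: [26, 9, 1, 3, 10, 15, 17]

Pointers start at i = 1, j = 6.
i ends at 7, j ends at 6: the pointers have crossed (j < i), so scanning stops.

Swap pivot arr[0] with arr[6] to place pivot at position 6: [17, 9, 1, 3, 10, 15, 26]
Pivot position: 6

After partitioning with pivot 26, the array becomes [17, 9, 1, 3, 10, 15, 26]. The pivot is placed at index 6. All elements to the left of the pivot are <= 26, and all elements to the right are > 26.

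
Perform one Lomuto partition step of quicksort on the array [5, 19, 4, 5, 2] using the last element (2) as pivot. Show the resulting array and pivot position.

Lomuto partition with pivot = 2:

Initial array: [5, 19, 4, 5, 2]

arr[0]=5 > 2: no swap
arr[1]=19 > 2: no swap
arr[2]=4 > 2: no swap
arr[3]=5 > 2: no swap

Place pivot at position 0: [2, 19, 4, 5, 5]
Pivot position: 0

After partitioning with pivot 2, the array becomes [2, 19, 4, 5, 5]. The pivot is placed at index 0. All elements to the left of the pivot are <= 2, and all elements to the right are > 2.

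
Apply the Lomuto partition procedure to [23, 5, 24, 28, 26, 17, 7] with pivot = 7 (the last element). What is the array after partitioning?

Lomuto partition with pivot = 7:

Initial array: [23, 5, 24, 28, 26, 17, 7]

arr[0]=23 > 7: no swap
arr[1]=5 <= 7: swap with position 0, array becomes [5, 23, 24, 28, 26, 17, 7]
arr[2]=24 > 7: no swap
arr[3]=28 > 7: no swap
arr[4]=26 > 7: no swap
arr[5]=17 > 7: no swap

Place pivot at position 1: [5, 7, 24, 28, 26, 17, 23]
Pivot position: 1

After partitioning with pivot 7, the array becomes [5, 7, 24, 28, 26, 17, 23]. The pivot is placed at index 1. All elements to the left of the pivot are <= 7, and all elements to the right are > 7.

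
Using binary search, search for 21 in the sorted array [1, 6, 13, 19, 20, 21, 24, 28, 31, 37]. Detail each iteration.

Binary search for 21 in [1, 6, 13, 19, 20, 21, 24, 28, 31, 37]:

lo=0, hi=9, mid=4, arr[mid]=20 -> 20 < 21, search right half
lo=5, hi=9, mid=7, arr[mid]=28 -> 28 > 21, search left half
lo=5, hi=6, mid=5, arr[mid]=21 -> Found target at index 5!

Binary search finds 21 at index 5 after 3 comparisons. The search repeatedly halves the search space by comparing with the middle element.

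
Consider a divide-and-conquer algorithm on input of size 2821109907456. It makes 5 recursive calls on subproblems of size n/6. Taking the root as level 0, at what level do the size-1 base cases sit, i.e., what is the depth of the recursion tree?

For divide and conquer with division factor 6:

Problem sizes at each level:
Level 0: 2821109907456
Level 1: 470184984576
Level 2: 78364164096
Level 3: 13060694016
Level 4: 2176782336
Level 5: 362797056
Level 6: 60466176
Level 7: 10077696
Level 8: 1679616
Level 9: 279936
Level 10: 46656
Level 11: 7776
Level 12: 1296
Level 13: 216
Level 14: 36
Level 15: 6
Level 16: 1

The root is level 0 and the size-1 base case is level 16 (the tree spans levels 0 through 16, i.e. 17 levels counting the root), so the depth is the number of divisions: log_6(2821109907456) = 16

The recursion tree depth is log_6(2821109907456) = 16. At each level, the problem size is divided by 6, so it takes 16 divisions to reduce to a base case of size 1. The algorithm makes 5 recursive calls at each level.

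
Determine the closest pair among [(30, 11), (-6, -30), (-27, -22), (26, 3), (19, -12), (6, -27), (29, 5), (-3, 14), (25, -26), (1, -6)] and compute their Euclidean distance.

Computing all pairwise distances among 10 points:

d((30, 11), (-6, -30)) = 54.5619
d((30, 11), (-27, -22)) = 65.8635
d((30, 11), (26, 3)) = 8.9443
d((30, 11), (19, -12)) = 25.4951
d((30, 11), (6, -27)) = 44.9444
d((30, 11), (29, 5)) = 6.0828
d((30, 11), (-3, 14)) = 33.1361
d((30, 11), (25, -26)) = 37.3363
d((30, 11), (1, -6)) = 33.6155
d((-6, -30), (-27, -22)) = 22.4722
d((-6, -30), (26, 3)) = 45.9674
d((-6, -30), (19, -12)) = 30.8058
d((-6, -30), (6, -27)) = 12.3693
d((-6, -30), (29, 5)) = 49.4975
d((-6, -30), (-3, 14)) = 44.1022
d((-6, -30), (25, -26)) = 31.257
d((-6, -30), (1, -6)) = 25.0
d((-27, -22), (26, 3)) = 58.6003
d((-27, -22), (19, -12)) = 47.0744
d((-27, -22), (6, -27)) = 33.3766
d((-27, -22), (29, 5)) = 62.1691
d((-27, -22), (-3, 14)) = 43.2666
d((-27, -22), (25, -26)) = 52.1536
d((-27, -22), (1, -6)) = 32.249
d((26, 3), (19, -12)) = 16.5529
d((26, 3), (6, -27)) = 36.0555
d((26, 3), (29, 5)) = 3.6056 <-- minimum
d((26, 3), (-3, 14)) = 31.0161
d((26, 3), (25, -26)) = 29.0172
d((26, 3), (1, -6)) = 26.5707
d((19, -12), (6, -27)) = 19.8494
d((19, -12), (29, 5)) = 19.7231
d((19, -12), (-3, 14)) = 34.0588
d((19, -12), (25, -26)) = 15.2315
d((19, -12), (1, -6)) = 18.9737
d((6, -27), (29, 5)) = 39.4081
d((6, -27), (-3, 14)) = 41.9762
d((6, -27), (25, -26)) = 19.0263
d((6, -27), (1, -6)) = 21.587
d((29, 5), (-3, 14)) = 33.2415
d((29, 5), (25, -26)) = 31.257
d((29, 5), (1, -6)) = 30.0832
d((-3, 14), (25, -26)) = 48.8262
d((-3, 14), (1, -6)) = 20.3961
d((25, -26), (1, -6)) = 31.241

Closest pair: (26, 3) and (29, 5) with distance 3.6056

The closest pair is (26, 3) and (29, 5) with Euclidean distance 3.6056. For 10 points, brute-force pairwise comparison is shown above. For large n, the divide-and-conquer algorithm (sort by x, recurse on halves, check the dividing strip) achieves O(n log n).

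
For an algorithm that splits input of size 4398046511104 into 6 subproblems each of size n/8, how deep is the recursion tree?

For divide and conquer with division factor 8:

Problem sizes at each level:
Level 0: 4398046511104
Level 1: 549755813888
Level 2: 68719476736
Level 3: 8589934592
Level 4: 1073741824
Level 5: 134217728
Level 6: 16777216
Level 7: 2097152
Level 8: 262144
Level 9: 32768
Level 10: 4096
Level 11: 512
Level 12: 64
Level 13: 8
Level 14: 1

The root is level 0 and the size-1 base case is level 14 (the tree spans levels 0 through 14, i.e. 15 levels counting the root), so the depth is the number of divisions: log_8(4398046511104) = 14

The recursion tree depth is log_8(4398046511104) = 14. At each level, the problem size is divided by 8, so it takes 14 divisions to reduce to a base case of size 1. The algorithm makes 6 recursive calls at each level.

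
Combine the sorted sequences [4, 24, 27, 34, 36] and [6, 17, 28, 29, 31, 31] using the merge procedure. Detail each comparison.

Merging process:

Compare 4 vs 6: take 4 from left. Merged: [4]
Compare 24 vs 6: take 6 from right. Merged: [4, 6]
Compare 24 vs 17: take 17 from right. Merged: [4, 6, 17]
Compare 24 vs 28: take 24 from left. Merged: [4, 6, 17, 24]
Compare 27 vs 28: take 27 from left. Merged: [4, 6, 17, 24, 27]
Compare 34 vs 28: take 28 from right. Merged: [4, 6, 17, 24, 27, 28]
Compare 34 vs 29: take 29 from right. Merged: [4, 6, 17, 24, 27, 28, 29]
Compare 34 vs 31: take 31 from right. Merged: [4, 6, 17, 24, 27, 28, 29, 31]
Compare 34 vs 31: take 31 from right. Merged: [4, 6, 17, 24, 27, 28, 29, 31, 31]
Append remaining from left: [34, 36]. Merged: [4, 6, 17, 24, 27, 28, 29, 31, 31, 34, 36]

Final merged array: [4, 6, 17, 24, 27, 28, 29, 31, 31, 34, 36]
Total comparisons: 9

The merged array is [4, 6, 17, 24, 27, 28, 29, 31, 31, 34, 36], requiring 9 comparisons. The merge step runs in O(n) time where n is the total number of elements.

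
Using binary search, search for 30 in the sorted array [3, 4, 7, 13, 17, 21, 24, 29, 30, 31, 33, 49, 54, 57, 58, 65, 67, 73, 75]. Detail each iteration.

Binary search for 30 in [3, 4, 7, 13, 17, 21, 24, 29, 30, 31, 33, 49, 54, 57, 58, 65, 67, 73, 75]:

lo=0, hi=18, mid=9, arr[mid]=31 -> 31 > 30, search left half
lo=0, hi=8, mid=4, arr[mid]=17 -> 17 < 30, search right half
lo=5, hi=8, mid=6, arr[mid]=24 -> 24 < 30, search right half
lo=7, hi=8, mid=7, arr[mid]=29 -> 29 < 30, search right half
lo=8, hi=8, mid=8, arr[mid]=30 -> Found target at index 8!

Binary search finds 30 at index 8 after 5 comparisons. The search repeatedly halves the search space by comparing with the middle element.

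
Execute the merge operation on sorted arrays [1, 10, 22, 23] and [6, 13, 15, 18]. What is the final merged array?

Merging process:

Compare 1 vs 6: take 1 from left. Merged: [1]
Compare 10 vs 6: take 6 from right. Merged: [1, 6]
Compare 10 vs 13: take 10 from left. Merged: [1, 6, 10]
Compare 22 vs 13: take 13 from right. Merged: [1, 6, 10, 13]
Compare 22 vs 15: take 15 from right. Merged: [1, 6, 10, 13, 15]
Compare 22 vs 18: take 18 from right. Merged: [1, 6, 10, 13, 15, 18]
Append remaining from left: [22, 23]. Merged: [1, 6, 10, 13, 15, 18, 22, 23]

Final merged array: [1, 6, 10, 13, 15, 18, 22, 23]
Total comparisons: 6

The merged array is [1, 6, 10, 13, 15, 18, 22, 23], requiring 6 comparisons. The merge step runs in O(n) time where n is the total number of elements.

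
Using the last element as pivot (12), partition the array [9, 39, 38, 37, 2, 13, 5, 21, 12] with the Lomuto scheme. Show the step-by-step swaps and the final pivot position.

Lomuto partition with pivot = 12:

Initial array: [9, 39, 38, 37, 2, 13, 5, 21, 12]

arr[0]=9 <= 12: swap with position 0, array becomes [9, 39, 38, 37, 2, 13, 5, 21, 12]
arr[1]=39 > 12: no swap
arr[2]=38 > 12: no swap
arr[3]=37 > 12: no swap
arr[4]=2 <= 12: swap with position 1, array becomes [9, 2, 38, 37, 39, 13, 5, 21, 12]
arr[5]=13 > 12: no swap
arr[6]=5 <= 12: swap with position 2, array becomes [9, 2, 5, 37, 39, 13, 38, 21, 12]
arr[7]=21 > 12: no swap

Place pivot at position 3: [9, 2, 5, 12, 39, 13, 38, 21, 37]
Pivot position: 3

After partitioning with pivot 12, the array becomes [9, 2, 5, 12, 39, 13, 38, 21, 37]. The pivot is placed at index 3. All elements to the left of the pivot are <= 12, and all elements to the right are > 12.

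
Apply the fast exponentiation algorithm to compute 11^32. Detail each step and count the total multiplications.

Computing 11^32 by squaring (build up from 11^1; each line after the first costs one multiplication):

11^1 = 11
11^2 = (11^1)^2 = 11^2 = 121
11^4 = (11^2)^2 = 121^2 = 14641
11^8 = (11^4)^2 = 14641^2 = 214358881
11^16 = (11^8)^2 = 214358881^2 = 45949729863572161
11^32 = (11^16)^2 = 45949729863572161^2 = 2111377674535255285545615254209921

Result: 2111377674535255285545615254209921
Multiplications needed: 5 (5 lines after 11^1)

11^32 = 2111377674535255285545615254209921. Using exponentiation by squaring, this requires 5 multiplications. The key idea: if the exponent is even, square the half-power; if odd, multiply by the base once.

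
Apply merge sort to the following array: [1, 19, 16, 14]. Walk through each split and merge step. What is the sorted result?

Merge sort trace:

Split: [1, 19, 16, 14] -> [1, 19] and [16, 14]
  Split: [1, 19] -> [1] and [19]
  Merge: [1] + [19] -> [1, 19]
  Split: [16, 14] -> [16] and [14]
  Merge: [16] + [14] -> [14, 16]
Merge: [1, 19] + [14, 16] -> [1, 14, 16, 19]

Final sorted array: [1, 14, 16, 19]

The merge sort proceeds by recursively splitting the array and merging sorted halves.
After all merges, the sorted array is [1, 14, 16, 19].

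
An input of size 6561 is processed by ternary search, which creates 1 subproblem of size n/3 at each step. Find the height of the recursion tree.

For divide and conquer with division factor 3:

Problem sizes at each level:
Level 0: 6561
Level 1: 2187
Level 2: 729
Level 3: 243
Level 4: 81
Level 5: 27
Level 6: 9
Level 7: 3
Level 8: 1

The root is level 0 and the size-1 base case is level 8 (the tree spans levels 0 through 8, i.e. 9 levels counting the root), so the depth is the number of divisions: log_3(6561) = 8

The recursion tree depth is log_3(6561) = 8. At each level, the problem size is divided by 3, so it takes 8 divisions to reduce to a base case of size 1. The algorithm makes 1 recursive call at each level.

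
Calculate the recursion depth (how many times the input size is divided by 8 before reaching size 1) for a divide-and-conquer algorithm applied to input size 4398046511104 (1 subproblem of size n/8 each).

For divide and conquer with division factor 8:

Problem sizes at each level:
Level 0: 4398046511104
Level 1: 549755813888
Level 2: 68719476736
Level 3: 8589934592
Level 4: 1073741824
Level 5: 134217728
Level 6: 16777216
Level 7: 2097152
Level 8: 262144
Level 9: 32768
Level 10: 4096
Level 11: 512
Level 12: 64
Level 13: 8
Level 14: 1

The root is level 0 and the size-1 base case is level 14 (the tree spans levels 0 through 14, i.e. 15 levels counting the root), so the depth is the number of divisions: log_8(4398046511104) = 14

The recursion tree depth is log_8(4398046511104) = 14. At each level, the problem size is divided by 8, so it takes 14 divisions to reduce to a base case of size 1. The algorithm makes 1 recursive call at each level.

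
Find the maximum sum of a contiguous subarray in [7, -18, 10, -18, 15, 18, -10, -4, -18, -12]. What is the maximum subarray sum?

Using Kadane's algorithm on [7, -18, 10, -18, 15, 18, -10, -4, -18, -12]:

Scanning through the array:
Position 1 (value -18): max_ending_here = -11, max_so_far = 7
Position 2 (value 10): max_ending_here = 10, max_so_far = 10
Position 3 (value -18): max_ending_here = -8, max_so_far = 10
Position 4 (value 15): max_ending_here = 15, max_so_far = 15
Position 5 (value 18): max_ending_here = 33, max_so_far = 33
Position 6 (value -10): max_ending_here = 23, max_so_far = 33
Position 7 (value -4): max_ending_here = 19, max_so_far = 33
Position 8 (value -18): max_ending_here = 1, max_so_far = 33
Position 9 (value -12): max_ending_here = -11, max_so_far = 33

Maximum subarray: [15, 18]
Maximum sum: 33

The maximum subarray is [15, 18] with sum 33. This subarray runs from index 4 to index 5.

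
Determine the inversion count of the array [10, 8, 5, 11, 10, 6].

Finding inversions in [10, 8, 5, 11, 10, 6]:

(0, 1): arr[0]=10 > arr[1]=8
(0, 2): arr[0]=10 > arr[2]=5
(0, 5): arr[0]=10 > arr[5]=6
(1, 2): arr[1]=8 > arr[2]=5
(1, 5): arr[1]=8 > arr[5]=6
(3, 4): arr[3]=11 > arr[4]=10
(3, 5): arr[3]=11 > arr[5]=6
(4, 5): arr[4]=10 > arr[5]=6

Total inversions: 8

The array has 8 inversion(s): (0,1), (0,2), (0,5), (1,2), (1,5), (3,4), (3,5), (4,5). Each pair (i,j) satisfies i < j and arr[i] > arr[j].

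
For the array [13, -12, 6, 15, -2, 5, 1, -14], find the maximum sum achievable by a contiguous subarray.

Using Kadane's algorithm on [13, -12, 6, 15, -2, 5, 1, -14]:

Scanning through the array:
Position 1 (value -12): max_ending_here = 1, max_so_far = 13
Position 2 (value 6): max_ending_here = 7, max_so_far = 13
Position 3 (value 15): max_ending_here = 22, max_so_far = 22
Position 4 (value -2): max_ending_here = 20, max_so_far = 22
Position 5 (value 5): max_ending_here = 25, max_so_far = 25
Position 6 (value 1): max_ending_here = 26, max_so_far = 26
Position 7 (value -14): max_ending_here = 12, max_so_far = 26

Maximum subarray: [13, -12, 6, 15, -2, 5, 1]
Maximum sum: 26

The maximum subarray is [13, -12, 6, 15, -2, 5, 1] with sum 26. This subarray runs from index 0 to index 6.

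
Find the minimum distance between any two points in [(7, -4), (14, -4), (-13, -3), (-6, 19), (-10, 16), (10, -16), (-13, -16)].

Computing all pairwise distances among 7 points:

d((7, -4), (14, -4)) = 7.0
d((7, -4), (-13, -3)) = 20.025
d((7, -4), (-6, 19)) = 26.4197
d((7, -4), (-10, 16)) = 26.2488
d((7, -4), (10, -16)) = 12.3693
d((7, -4), (-13, -16)) = 23.3238
d((14, -4), (-13, -3)) = 27.0185
d((14, -4), (-6, 19)) = 30.4795
d((14, -4), (-10, 16)) = 31.241
d((14, -4), (10, -16)) = 12.6491
d((14, -4), (-13, -16)) = 29.5466
d((-13, -3), (-6, 19)) = 23.0868
d((-13, -3), (-10, 16)) = 19.2354
d((-13, -3), (10, -16)) = 26.4197
d((-13, -3), (-13, -16)) = 13.0
d((-6, 19), (-10, 16)) = 5.0 <-- minimum
d((-6, 19), (10, -16)) = 38.4838
d((-6, 19), (-13, -16)) = 35.6931
d((-10, 16), (10, -16)) = 37.7359
d((-10, 16), (-13, -16)) = 32.1403
d((10, -16), (-13, -16)) = 23.0

Closest pair: (-6, 19) and (-10, 16) with distance 5.0

The closest pair is (-6, 19) and (-10, 16) with Euclidean distance 5.0. For 7 points, brute-force pairwise comparison is shown above. For large n, the divide-and-conquer algorithm (sort by x, recurse on halves, check the dividing strip) achieves O(n log n).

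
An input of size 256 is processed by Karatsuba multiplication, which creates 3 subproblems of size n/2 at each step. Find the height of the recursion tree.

For divide and conquer with division factor 2:

Problem sizes at each level:
Level 0: 256
Level 1: 128
Level 2: 64
Level 3: 32
Level 4: 16
Level 5: 8
Level 6: 4
Level 7: 2
Level 8: 1

The root is level 0 and the size-1 base case is level 8 (the tree spans levels 0 through 8, i.e. 9 levels counting the root), so the depth is the number of divisions: log_2(256) = 8

The recursion tree depth is log_2(256) = 8. At each level, the problem size is divided by 2, so it takes 8 divisions to reduce to a base case of size 1. The algorithm makes 3 recursive calls at each level.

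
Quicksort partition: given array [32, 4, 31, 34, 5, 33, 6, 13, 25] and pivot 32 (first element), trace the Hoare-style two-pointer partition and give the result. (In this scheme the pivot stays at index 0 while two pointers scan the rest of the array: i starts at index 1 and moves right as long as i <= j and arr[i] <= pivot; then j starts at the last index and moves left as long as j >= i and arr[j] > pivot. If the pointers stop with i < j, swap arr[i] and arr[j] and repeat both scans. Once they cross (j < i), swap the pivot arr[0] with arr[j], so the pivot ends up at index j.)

Hoare-style two-pointer partition with pivot = 32:

Initial array: [32, 4, 31, 34, 5, 33, 6, 13, 25]

Pointers start at i = 1, j = 8.
i stops at index 3 (arr[3]=34 > 32), j stops at index 8 (arr[8]=25 <= 32): swap arr[3] and arr[8], array becomes [32, 4, 31, 25, 5, 33, 6, 13, 34]
i stops at index 5 (arr[5]=33 > 32), j stops at index 7 (arr[7]=13 <= 32): swap arr[5] and arr[7], array becomes [32, 4, 31, 25, 5, 13, 6, 33, 34]
i ends at 7, j ends at 6: the pointers have crossed (j < i), so scanning stops.

Swap pivot arr[0] with arr[6] to place pivot at position 6: [6, 4, 31, 25, 5, 13, 32, 33, 34]
Pivot position: 6

After partitioning with pivot 32, the array becomes [6, 4, 31, 25, 5, 13, 32, 33, 34]. The pivot is placed at index 6. All elements to the left of the pivot are <= 32, and all elements to the right are > 32.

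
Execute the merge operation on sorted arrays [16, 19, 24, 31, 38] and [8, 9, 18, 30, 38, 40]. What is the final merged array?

Merging process:

Compare 16 vs 8: take 8 from right. Merged: [8]
Compare 16 vs 9: take 9 from right. Merged: [8, 9]
Compare 16 vs 18: take 16 from left. Merged: [8, 9, 16]
Compare 19 vs 18: take 18 from right. Merged: [8, 9, 16, 18]
Compare 19 vs 30: take 19 from left. Merged: [8, 9, 16, 18, 19]
Compare 24 vs 30: take 24 from left. Merged: [8, 9, 16, 18, 19, 24]
Compare 31 vs 30: take 30 from right. Merged: [8, 9, 16, 18, 19, 24, 30]
Compare 31 vs 38: take 31 from left. Merged: [8, 9, 16, 18, 19, 24, 30, 31]
Compare 38 vs 38: take 38 from left. Merged: [8, 9, 16, 18, 19, 24, 30, 31, 38]
Append remaining from right: [38, 40]. Merged: [8, 9, 16, 18, 19, 24, 30, 31, 38, 38, 40]

Final merged array: [8, 9, 16, 18, 19, 24, 30, 31, 38, 38, 40]
Total comparisons: 9

The merged array is [8, 9, 16, 18, 19, 24, 30, 31, 38, 38, 40], requiring 9 comparisons. The merge step runs in O(n) time where n is the total number of elements.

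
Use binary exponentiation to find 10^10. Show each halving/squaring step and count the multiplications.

Computing 10^10 by squaring (build up from 10^1; each line after the first costs one multiplication):

10^1 = 10
10^2 = (10^1)^2 = 10^2 = 100
10^4 = (10^2)^2 = 100^2 = 10000
10^5 = 10 * 10^4 = 10 * 10000 = 100000
10^10 = (10^5)^2 = 100000^2 = 10000000000

Result: 10000000000
Multiplications needed: 4 (4 lines after 10^1)

10^10 = 10000000000. Using exponentiation by squaring, this requires 4 multiplications. The key idea: if the exponent is even, square the half-power; if odd, multiply by the base once.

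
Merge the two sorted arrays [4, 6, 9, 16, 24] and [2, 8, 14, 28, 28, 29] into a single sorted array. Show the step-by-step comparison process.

Merging process:

Compare 4 vs 2: take 2 from right. Merged: [2]
Compare 4 vs 8: take 4 from left. Merged: [2, 4]
Compare 6 vs 8: take 6 from left. Merged: [2, 4, 6]
Compare 9 vs 8: take 8 from right. Merged: [2, 4, 6, 8]
Compare 9 vs 14: take 9 from left. Merged: [2, 4, 6, 8, 9]
Compare 16 vs 14: take 14 from right. Merged: [2, 4, 6, 8, 9, 14]
Compare 16 vs 28: take 16 from left. Merged: [2, 4, 6, 8, 9, 14, 16]
Compare 24 vs 28: take 24 from left. Merged: [2, 4, 6, 8, 9, 14, 16, 24]
Append remaining from right: [28, 28, 29]. Merged: [2, 4, 6, 8, 9, 14, 16, 24, 28, 28, 29]

Final merged array: [2, 4, 6, 8, 9, 14, 16, 24, 28, 28, 29]
Total comparisons: 8

The merged array is [2, 4, 6, 8, 9, 14, 16, 24, 28, 28, 29], requiring 8 comparisons. The merge step runs in O(n) time where n is the total number of elements.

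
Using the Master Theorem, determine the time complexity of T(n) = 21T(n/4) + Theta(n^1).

Master Theorem for T(n) = 21T(n/4) + O(n^1):

a = 21, b = 4, c = 1
log_b(a) = log_4(21) = 2.1962

Case 1: c = 1 < log_4(21) = 2.1962
T(n) = O(n^(log_4 21))

For T(n) = 21T(n/4) + O(n^1): log_4(21) = 2.1962. This is Case 1 of the Master Theorem (c < log_b(a), work dominated by leaves), giving O(n^(log_4 21)).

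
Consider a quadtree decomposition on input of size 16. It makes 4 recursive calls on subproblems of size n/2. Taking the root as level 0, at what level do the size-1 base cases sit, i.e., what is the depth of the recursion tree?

For divide and conquer with division factor 2:

Problem sizes at each level:
Level 0: 16
Level 1: 8
Level 2: 4
Level 3: 2
Level 4: 1

The root is level 0 and the size-1 base case is level 4 (the tree spans levels 0 through 4, i.e. 5 levels counting the root), so the depth is the number of divisions: log_2(16) = 4

The recursion tree depth is log_2(16) = 4. At each level, the problem size is divided by 2, so it takes 4 divisions to reduce to a base case of size 1. The algorithm makes 4 recursive calls at each level.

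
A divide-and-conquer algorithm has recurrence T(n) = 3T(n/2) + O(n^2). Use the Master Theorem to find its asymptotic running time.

Master Theorem for T(n) = 3T(n/2) + O(n^2):

a = 3, b = 2, c = 2
log_b(a) = log_2(3) = 1.5850

Case 3: c = 2 > log_2(3) = 1.5850
T(n) = O(n^2) = O(n^2)

For T(n) = 3T(n/2) + O(n^2): log_2(3) = 1.5850. This is Case 3 of the Master Theorem (c > log_b(a), work dominated by root), giving O(n^2).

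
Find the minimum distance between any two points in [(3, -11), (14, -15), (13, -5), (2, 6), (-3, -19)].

Computing all pairwise distances among 5 points:

d((3, -11), (14, -15)) = 11.7047
d((3, -11), (13, -5)) = 11.6619
d((3, -11), (2, 6)) = 17.0294
d((3, -11), (-3, -19)) = 10.0 <-- minimum
d((14, -15), (13, -5)) = 10.0499
d((14, -15), (2, 6)) = 24.1868
d((14, -15), (-3, -19)) = 17.4642
d((13, -5), (2, 6)) = 15.5563
d((13, -5), (-3, -19)) = 21.2603
d((2, 6), (-3, -19)) = 25.4951

Closest pair: (3, -11) and (-3, -19) with distance 10.0

The closest pair is (3, -11) and (-3, -19) with Euclidean distance 10.0. For 5 points, brute-force pairwise comparison is shown above. For large n, the divide-and-conquer algorithm (sort by x, recurse on halves, check the dividing strip) achieves O(n log n).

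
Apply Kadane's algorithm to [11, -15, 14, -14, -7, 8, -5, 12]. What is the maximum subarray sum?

Using Kadane's algorithm on [11, -15, 14, -14, -7, 8, -5, 12]:

Scanning through the array:
Position 1 (value -15): max_ending_here = -4, max_so_far = 11
Position 2 (value 14): max_ending_here = 14, max_so_far = 14
Position 3 (value -14): max_ending_here = 0, max_so_far = 14
Position 4 (value -7): max_ending_here = -7, max_so_far = 14
Position 5 (value 8): max_ending_here = 8, max_so_far = 14
Position 6 (value -5): max_ending_here = 3, max_so_far = 14
Position 7 (value 12): max_ending_here = 15, max_so_far = 15

Maximum subarray: [8, -5, 12]
Maximum sum: 15

The maximum subarray is [8, -5, 12] with sum 15. This subarray runs from index 5 to index 7.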